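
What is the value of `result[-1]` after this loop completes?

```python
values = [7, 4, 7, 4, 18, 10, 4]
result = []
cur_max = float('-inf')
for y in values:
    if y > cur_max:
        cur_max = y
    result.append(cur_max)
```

Running max ends at 18
`result` takes the values: [] → [7] → [7, 7] → [7, 7, 7] → [7, 7, 7, 7] → [7, 7, 7, 7, 18] → [7, 7, 7, 7, 18, 18] → [7, 7, 7, 7, 18, 18, 18]
So `result[-1]` = 18

Answer: 18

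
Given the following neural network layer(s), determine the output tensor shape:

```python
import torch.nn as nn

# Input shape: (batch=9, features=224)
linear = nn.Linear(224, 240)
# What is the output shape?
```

Input: (9, 224) -> Output: (9, 240)

Answer: (9, 240)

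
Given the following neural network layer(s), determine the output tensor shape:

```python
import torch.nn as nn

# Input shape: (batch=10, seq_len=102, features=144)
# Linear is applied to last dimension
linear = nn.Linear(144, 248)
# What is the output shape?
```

Input: (10, 102, 144) -> Output: (10, 102, 248)

Answer: (10, 102, 248)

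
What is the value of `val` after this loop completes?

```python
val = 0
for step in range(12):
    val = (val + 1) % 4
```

Increment mod 4, 12 times = 0
`val` takes the values: 0 → 1 → 2 → 3 → 0 → 1 → 2 → 3 → 0 → 1 → 2 → 3 → 0

Answer: 0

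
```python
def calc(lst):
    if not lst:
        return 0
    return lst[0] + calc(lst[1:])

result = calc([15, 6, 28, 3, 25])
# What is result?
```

15 + 6 + 28 + 3 + 25 + 0 = 77

Answer: 77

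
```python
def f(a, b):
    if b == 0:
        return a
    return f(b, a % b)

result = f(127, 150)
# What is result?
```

f(127, 150) -> f(150, 127) -> f(127, 23) -> f(23, 12) -> f(12, 11) -> f(11, 1) -> f(1, 0) -> 1

Answer: 1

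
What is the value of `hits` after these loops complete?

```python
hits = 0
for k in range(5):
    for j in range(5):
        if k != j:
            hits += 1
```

5² - 5 (exclude diagonal)
`hits` takes the values: 0 → 1 → 2 → 3 → 4 → 5 → 6 → 7 → 8 → 9 → 10 → 11 → 12 → 13 → 14 → 15 → 16 → 17 → 18 → 19 → 20

Answer: 20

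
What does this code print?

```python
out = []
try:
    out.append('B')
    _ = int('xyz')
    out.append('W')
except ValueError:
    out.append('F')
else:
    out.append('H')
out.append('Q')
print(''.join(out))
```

Execution trace: 'B' (try body) → 'F' (except ValueError) → 'Q' (after the try/except). Output: BFQ

Answer: BFQ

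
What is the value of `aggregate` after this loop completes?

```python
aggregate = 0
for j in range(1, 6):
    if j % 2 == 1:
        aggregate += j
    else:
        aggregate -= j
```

Add odd, subtract even
`aggregate` takes the values: 0 → 1 → -1 → 2 → -2 → 3

Answer: 3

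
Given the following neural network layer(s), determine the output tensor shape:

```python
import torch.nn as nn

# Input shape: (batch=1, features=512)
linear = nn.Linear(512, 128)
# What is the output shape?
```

Input: (1, 512) -> Output: (1, 128)

Answer: (1, 128)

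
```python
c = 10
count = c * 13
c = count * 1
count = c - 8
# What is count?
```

Trace:
`c = 10` → c = 10
`count = c * 13` → count = 130
`c = count * 1` → c = 130
`count = c - 8` → count = 122
So count = 122

Answer: 122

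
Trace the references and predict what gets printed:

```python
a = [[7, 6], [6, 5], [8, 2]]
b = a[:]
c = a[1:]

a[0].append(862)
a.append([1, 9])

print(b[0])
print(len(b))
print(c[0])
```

Key concept: slice with nested mutation.
Step by step:
`a = [[7, 6], [6, 5], [8, 2]]` → a = [[7, 6], [6, 5], [8, 2]]
`b = a[:]` → b = [[7, 6], [6, 5], [8, 2]]
`c = a[1:]` → c = [[6, 5], [8, 2]]
`a[0].append(862)` → a = [[7, 6, 862], [6, 5], [8, 2]]; b = [[7, 6, 862], [6, 5], [8, 2]]
`a.append([1, 9])` → a = [[7, 6, 862], [6, 5], [8, 2], [1, 9]]
`print(b[0])` → prints [7, 6, 862]
`print(len(b))` → prints 3
`print(c[0])` → prints [6, 5]

Answer:
[7, 6, 862]
3
[6, 5]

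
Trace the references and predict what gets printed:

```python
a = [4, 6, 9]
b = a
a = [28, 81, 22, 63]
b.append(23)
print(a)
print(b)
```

Key concept: rebinding vs mutation: a is rebound to a new list, b still points at the original.
Step by step:
`a = [4, 6, 9]` → a = [4, 6, 9]
`b = a` → b = [4, 6, 9] (same object as a)
`a = [28, 81, 22, 63]` → a = [28, 81, 22, 63]
`b.append(23)` → b = [4, 6, 9, 23]
`print(a)` → prints [28, 81, 22, 63]
`print(b)` → prints [4, 6, 9, 23]

Answer:
[28, 81, 22, 63]
[4, 6, 9, 23]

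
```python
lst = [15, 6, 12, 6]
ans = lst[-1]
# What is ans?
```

Trace:
`lst = [15, 6, 12, 6]` → lst = [15, 6, 12, 6]
`ans = lst[-1]` → ans = 6
So ans = 6

Answer: 6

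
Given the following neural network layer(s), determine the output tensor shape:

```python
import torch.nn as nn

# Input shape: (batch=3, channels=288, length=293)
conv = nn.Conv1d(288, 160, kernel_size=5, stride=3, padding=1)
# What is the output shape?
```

Input: (3, 288, 293) -> Output: (3, 160, 97)

Answer: (3, 160, 97)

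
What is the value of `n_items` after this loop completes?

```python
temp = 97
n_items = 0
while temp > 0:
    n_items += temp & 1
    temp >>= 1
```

Count set bits in 97 (binary: 0b1100001)
`n_items` takes the values: 0 → 1 → 2 → 3

Answer: 3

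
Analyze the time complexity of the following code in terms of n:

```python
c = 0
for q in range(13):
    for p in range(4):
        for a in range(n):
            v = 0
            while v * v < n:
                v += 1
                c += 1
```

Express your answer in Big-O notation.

Each loop level contributes: 1 × 1 × n × √n. Multiplying the contributions gives O(n√n).

Answer: O(n√n)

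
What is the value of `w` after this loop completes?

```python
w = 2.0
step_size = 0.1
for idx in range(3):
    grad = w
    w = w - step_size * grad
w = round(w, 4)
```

Gradient descent: w = 2.0 * (1 - 0.1)^3
`w` takes the values: 2.0 → 1.8 → 1.62 → 1.458

Answer: 1.458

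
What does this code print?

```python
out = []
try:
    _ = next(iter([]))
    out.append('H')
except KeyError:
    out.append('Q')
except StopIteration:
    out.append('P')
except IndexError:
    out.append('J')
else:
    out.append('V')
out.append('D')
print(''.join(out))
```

Execution trace: 'P' (except StopIteration) → 'D' (after the try/except). Output: PD

Answer: PD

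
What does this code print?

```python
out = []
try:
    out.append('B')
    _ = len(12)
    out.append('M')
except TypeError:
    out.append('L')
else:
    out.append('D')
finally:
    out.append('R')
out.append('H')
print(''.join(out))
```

Execution trace: 'B' (try body) → 'L' (except TypeError) → 'R' (finally) → 'H' (after the try/except). Output: BLRH

Answer: BLRH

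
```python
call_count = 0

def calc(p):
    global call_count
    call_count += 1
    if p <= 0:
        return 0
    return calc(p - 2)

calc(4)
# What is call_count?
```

Linear recursion stepping by 2: 3 calls from p=4 down to ≤0.

Answer: 3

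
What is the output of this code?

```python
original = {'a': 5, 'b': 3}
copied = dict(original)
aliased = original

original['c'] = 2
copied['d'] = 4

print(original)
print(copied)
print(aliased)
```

Key concept: dict() creates copy, assignment creates alias.
Step by step:
`original = {'a': 5, 'b': 3}` → original = {'a': 5, 'b': 3}
`copied = dict(original)` → copied = {'a': 5, 'b': 3}
`aliased = original` → aliased = {'a': 5, 'b': 3} (same object as original)
`original['c'] = 2` → original = {'a': 5, 'b': 3, 'c': 2} (same object as aliased); aliased = {'a': 5, 'b': 3, 'c': 2} (same object as original)
`copied['d'] = 4` → copied = {'a': 5, 'b': 3, 'd': 4}
`print(original)` → prints {'a': 5, 'b': 3, 'c': 2}
`print(copied)` → prints {'a': 5, 'b': 3, 'd': 4}
`print(aliased)` → prints {'a': 5, 'b': 3, 'c': 2}

Answer:
{'a': 5, 'b': 3, 'c': 2}
{'a': 5, 'b': 3, 'd': 4}
{'a': 5, 'b': 3, 'c': 2}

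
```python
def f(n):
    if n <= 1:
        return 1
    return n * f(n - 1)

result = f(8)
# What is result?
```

f(8) = 8 * 7 * 6 * 5 * 4 * 3 * 2 * 1 = 40320

Answer: 40320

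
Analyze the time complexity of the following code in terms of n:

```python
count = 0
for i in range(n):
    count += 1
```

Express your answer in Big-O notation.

Each loop level contributes: n. Multiplying the contributions gives O(n).

Answer: O(n)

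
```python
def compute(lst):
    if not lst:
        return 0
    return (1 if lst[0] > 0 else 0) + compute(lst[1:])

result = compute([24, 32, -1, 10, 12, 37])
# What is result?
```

Count of positive elements in [24, 32, -1, 10, 12, 37] = 5

Answer: 5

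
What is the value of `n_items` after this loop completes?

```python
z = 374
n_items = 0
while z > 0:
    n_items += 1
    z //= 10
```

Count digits by repeated division by 10
`n_items` takes the values: 0 → 1 → 2 → 3

Answer: 3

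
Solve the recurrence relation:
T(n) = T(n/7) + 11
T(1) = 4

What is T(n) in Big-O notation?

Each step divides n by 7 and adds 11. After log_7(n) steps we reach T(1)=4. So T(n) = 11·log_7(n) + 4 = O(log n).

Answer: O(log n)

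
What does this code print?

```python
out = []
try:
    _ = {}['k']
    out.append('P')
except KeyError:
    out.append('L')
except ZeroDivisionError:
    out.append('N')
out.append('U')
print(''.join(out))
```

Execution trace: 'L' (except KeyError) → 'U' (after the try/except). Output: LU

Answer: LU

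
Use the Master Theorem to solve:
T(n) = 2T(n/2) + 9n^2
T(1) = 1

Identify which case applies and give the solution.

a=2, b=2, f(n)=9n^2. log_2(2) = 1. Since c=2 > 1 and the regularity condition holds (2(n/2)^2 = (2/2^2)n^2 with 2/2^2 < 1), Case 3 applies: T(n) = Θ(f(n)) = O(n^2).

Answer: O(n^2) - Case 3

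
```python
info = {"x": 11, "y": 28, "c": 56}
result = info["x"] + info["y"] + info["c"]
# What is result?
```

Trace:
`info = {"x": 11, "y": 28, "c": 56}` → info = {'x': 11, 'y': 28, 'c': 56}
`result = info["x"] + info["y"] + info["c"]` → result = 95
So result = 95

Answer: 95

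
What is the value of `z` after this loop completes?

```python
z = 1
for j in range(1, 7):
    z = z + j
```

Start at 1, add 1 through 6
`z` takes the values: 1 → 2 → 4 → 7 → 11 → 16 → 22

Answer: 22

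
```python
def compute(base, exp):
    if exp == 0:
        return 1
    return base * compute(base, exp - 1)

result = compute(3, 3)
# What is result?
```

compute(3, 3) = 3 * 3 * 3 = 27

Answer: 27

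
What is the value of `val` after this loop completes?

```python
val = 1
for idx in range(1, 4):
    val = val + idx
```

Start at 1, add 1 through 3
`val` takes the values: 1 → 2 → 4 → 7

Answer: 7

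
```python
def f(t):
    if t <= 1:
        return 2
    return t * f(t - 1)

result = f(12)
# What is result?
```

f(12) = 12 * 11 * 10 * 9 * 8 * 7 * 6 * 5 * 4 * 3 * 2 * 2 = 958003200

Answer: 958003200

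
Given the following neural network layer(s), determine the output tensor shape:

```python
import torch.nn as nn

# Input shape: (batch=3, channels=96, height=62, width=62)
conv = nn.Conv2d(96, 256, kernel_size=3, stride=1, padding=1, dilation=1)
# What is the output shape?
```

Input: (3, 96, 62, 62) -> Output: (3, 256, 62, 62)

Answer: (3, 256, 62, 62)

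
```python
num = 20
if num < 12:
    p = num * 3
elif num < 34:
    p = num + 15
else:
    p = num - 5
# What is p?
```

Trace:
`num = 20` → num = 20
`if num < 12: ...` → num < 12 is False, num < 34 is True → p = 35
So p = 35

Answer: 35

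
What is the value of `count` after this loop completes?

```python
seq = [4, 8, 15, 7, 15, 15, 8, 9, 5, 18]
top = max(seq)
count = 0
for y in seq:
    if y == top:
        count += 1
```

Count of max value 18 in [4, 8, 15, 7, 15, 15, 8, 9, 5, 18]
`count` takes the values: 0 → 1

Answer: 1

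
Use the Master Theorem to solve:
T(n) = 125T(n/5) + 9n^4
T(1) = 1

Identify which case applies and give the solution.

a=125, b=5, f(n)=9n^4. log_5(125) = 3. Since c=4 > 3 and the regularity condition holds (125(n/5)^4 = (125/5^4)n^4 with 125/5^4 < 1), Case 3 applies: T(n) = Θ(f(n)) = O(n^4).

Answer: O(n^4) - Case 3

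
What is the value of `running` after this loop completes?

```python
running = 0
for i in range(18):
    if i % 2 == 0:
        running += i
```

Sum of even numbers 0 to 17
`running` takes the values: 0 → 2 → 6 → 12 → 20 → 30 → 42 → 56 → 72

Answer: 72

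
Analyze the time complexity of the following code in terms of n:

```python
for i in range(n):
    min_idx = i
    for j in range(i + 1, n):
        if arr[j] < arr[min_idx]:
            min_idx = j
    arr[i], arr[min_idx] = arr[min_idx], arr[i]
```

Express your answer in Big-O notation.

This is Selection sort. Time complexity: O(n²).

Answer: O(n²)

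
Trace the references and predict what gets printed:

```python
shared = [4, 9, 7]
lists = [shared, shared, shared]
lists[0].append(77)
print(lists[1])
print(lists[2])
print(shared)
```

Key concept: list of same reference.
Step by step:
`shared = [4, 9, 7]` → shared = [4, 9, 7]
`lists = [shared, shared, shared]` → lists = [[4, 9, 7], [4, 9, 7], [4, 9, 7]]
`lists[0].append(77)` → shared = [4, 9, 7, 77]; lists = [[4, 9, 7, 77], [4, 9, 7, 77], [4, 9, 7, 77]]
`print(lists[1])` → prints [4, 9, 7, 77]
`print(lists[2])` → prints [4, 9, 7, 77]
`print(shared)` → prints [4, 9, 7, 77]

Answer:
[4, 9, 7, 77]
[4, 9, 7, 77]
[4, 9, 7, 77]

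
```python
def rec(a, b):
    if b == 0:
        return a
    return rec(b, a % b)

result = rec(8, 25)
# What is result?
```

rec(8, 25) -> rec(25, 8) -> rec(8, 1) -> rec(1, 0) -> 1

Answer: 1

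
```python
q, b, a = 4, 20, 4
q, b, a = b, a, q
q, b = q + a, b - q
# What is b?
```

Trace:
`q, b, a = 4, 20, 4` → q = 4; b = 20; a = 4
`q, b, a = b, a, q` → q = 20; b = 4; a = 4
`q, b = q + a, b - q` → q = 24; b = -16
So b = -16

Answer: -16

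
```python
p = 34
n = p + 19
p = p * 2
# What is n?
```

Trace:
`p = 34` → p = 34
`n = p + 19` → n = 53
`p = p * 2` → p = 68
So n = 53

Answer: 53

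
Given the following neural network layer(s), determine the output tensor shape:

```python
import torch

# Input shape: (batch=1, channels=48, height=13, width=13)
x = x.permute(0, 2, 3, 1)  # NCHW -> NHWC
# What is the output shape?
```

Input: (1, 48, 13, 13) -> Output: (1, 13, 13, 48)

Answer: (1, 13, 13, 48)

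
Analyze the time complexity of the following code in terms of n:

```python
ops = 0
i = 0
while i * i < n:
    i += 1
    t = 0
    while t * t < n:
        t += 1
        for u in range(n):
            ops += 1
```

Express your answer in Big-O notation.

Each loop level contributes: √n × √n × n. Multiplying the contributions gives O(n^2).

Answer: O(n^2)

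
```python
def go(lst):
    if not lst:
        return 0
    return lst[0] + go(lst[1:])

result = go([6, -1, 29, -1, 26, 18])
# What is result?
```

6 + (-1) + 29 + (-1) + 26 + 18 + 0 = 77

Answer: 77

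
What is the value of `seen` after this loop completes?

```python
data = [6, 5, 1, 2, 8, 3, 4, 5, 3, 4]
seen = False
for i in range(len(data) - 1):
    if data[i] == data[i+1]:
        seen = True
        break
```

Check consecutive duplicates in [6, 5, 1, 2, 8, 3, 4, 5, 3, 4]
`seen` takes the values: False

Answer: False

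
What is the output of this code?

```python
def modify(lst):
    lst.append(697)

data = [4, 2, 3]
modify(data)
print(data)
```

Key concept: function modifies passed list.
Step by step:
`data = [4, 2, 3]` → data = [4, 2, 3]
`modify(data)` → data = [4, 2, 3, 697]
`print(data)` → prints [4, 2, 3, 697]

Answer: [4, 2, 3, 697]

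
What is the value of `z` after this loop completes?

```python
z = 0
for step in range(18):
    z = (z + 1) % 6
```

Increment mod 6, 18 times = 0
`z` takes the values: 0 → 1 → 2 → 3 → 4 → 5 → 0 → 1 → 2 → 3 → 4 → 5 → 0 → 1 → 2 → 3 → 4 → 5 → 0

Answer: 0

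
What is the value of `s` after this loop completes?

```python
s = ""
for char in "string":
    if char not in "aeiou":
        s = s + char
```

Remove vowels from 'string'
`s` takes the values: "" → "s" → "st" → "str" → "strn" → "strng"

Answer: "strng"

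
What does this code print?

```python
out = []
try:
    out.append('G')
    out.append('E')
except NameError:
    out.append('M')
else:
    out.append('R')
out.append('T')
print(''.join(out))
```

Execution trace: 'G' (try body) → 'E' (try body, no exception) → 'R' (else) → 'T' (after the try/except). Output: GERT

Answer: GERT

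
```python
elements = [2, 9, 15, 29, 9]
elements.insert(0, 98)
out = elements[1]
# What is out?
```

Trace:
`elements = [2, 9, 15, 29, 9]` → elements = [2, 9, 15, 29, 9]
`elements.insert(0, 98)` → elements = [98, 2, 9, 15, 29, 9]
`out = elements[1]` → out = 2
So out = 2

Answer: 2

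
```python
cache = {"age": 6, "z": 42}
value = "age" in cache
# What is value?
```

Trace:
`cache = {"age": 6, "z": 42}` → cache = {'age': 6, 'z': 42}
`value = "age" in cache` → value = True
So value = True

Answer: True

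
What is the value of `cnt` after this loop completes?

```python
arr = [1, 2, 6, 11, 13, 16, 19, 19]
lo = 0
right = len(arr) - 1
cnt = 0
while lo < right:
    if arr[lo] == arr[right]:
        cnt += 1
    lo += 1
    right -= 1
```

Count matching pairs from ends
`cnt` takes the values: 0

Answer: 0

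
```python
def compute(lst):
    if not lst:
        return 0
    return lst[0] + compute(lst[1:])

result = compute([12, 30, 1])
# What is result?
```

12 + 30 + 1 + 0 = 43

Answer: 43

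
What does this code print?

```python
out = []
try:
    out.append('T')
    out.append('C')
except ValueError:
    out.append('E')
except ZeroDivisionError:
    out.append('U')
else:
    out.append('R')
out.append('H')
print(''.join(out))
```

Execution trace: 'T' (try body) → 'C' (try body, no exception) → 'R' (else) → 'H' (after the try/except). Output: TCRH

Answer: TCRH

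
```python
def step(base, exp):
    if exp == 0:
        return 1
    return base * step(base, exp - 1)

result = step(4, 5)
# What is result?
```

step(4, 5) = 4 * 4 * 4 * 4 * 4 = 1024

Answer: 1024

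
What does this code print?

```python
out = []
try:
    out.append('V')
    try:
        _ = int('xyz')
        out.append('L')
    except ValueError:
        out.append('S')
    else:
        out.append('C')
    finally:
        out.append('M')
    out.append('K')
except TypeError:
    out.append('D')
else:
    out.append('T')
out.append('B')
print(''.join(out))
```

Execution trace: 'V' (try body) → 'S' (inner except ValueError) → 'M' (inner finally) → 'K' (try body, no exception) → 'T' (else) → 'B' (after the try/except). Output: VSMKTB

Answer: VSMKTB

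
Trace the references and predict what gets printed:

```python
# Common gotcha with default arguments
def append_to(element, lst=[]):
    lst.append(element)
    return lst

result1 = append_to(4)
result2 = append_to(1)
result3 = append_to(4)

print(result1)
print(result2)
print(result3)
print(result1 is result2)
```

Key concept: mutable default argument gotcha.
Step by step:
`result1 = append_to(4)` → result1 = [4]
`result2 = append_to(1)` → result1 = [4, 1] (same object as result2); result2 = [4, 1] (same object as result1)
`result3 = append_to(4)` → result1 = [4, 1, 4] (same object as result2, result3); result2 = [4, 1, 4] (same object as result1, result3); result3 = [4, 1, 4] (same object as result1, result2)
`print(result1)` → prints [4, 1, 4]
`print(result2)` → prints [4, 1, 4]
`print(result3)` → prints [4, 1, 4]
`print(result1 is result2)` → prints True

Answer:
[4, 1, 4]
[4, 1, 4]
[4, 1, 4]
True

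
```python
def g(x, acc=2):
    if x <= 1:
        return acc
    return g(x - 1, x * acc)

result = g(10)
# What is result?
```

Accumulator trace (n, acc): (10, 2) -> (9, 20) -> (8, 180) -> (7, 1440) -> (6, 10080) -> (5, 60480) -> (4, 302400) -> (3, 1209600) -> (2, 3628800) -> (1, 7257600) -> return 7257600

Answer: 7257600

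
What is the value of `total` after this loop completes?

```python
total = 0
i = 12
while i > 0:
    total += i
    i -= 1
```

Sum 12 down to 1
`total` takes the values: 0 → 12 → 23 → 33 → 42 → 50 → 57 → 63 → 68 → 72 → 75 → 77 → 78

Answer: 78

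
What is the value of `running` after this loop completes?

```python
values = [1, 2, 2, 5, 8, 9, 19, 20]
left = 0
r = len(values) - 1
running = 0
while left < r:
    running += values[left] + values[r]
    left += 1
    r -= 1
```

Sum of pairs from ends
`running` takes the values: 0 → 21 → 42 → 53 → 66

Answer: 66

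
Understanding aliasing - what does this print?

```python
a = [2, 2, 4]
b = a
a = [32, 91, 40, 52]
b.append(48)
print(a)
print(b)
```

Key concept: rebinding vs mutation: a is rebound to a new list, b still points at the original.
Step by step:
`a = [2, 2, 4]` → a = [2, 2, 4]
`b = a` → b = [2, 2, 4] (same object as a)
`a = [32, 91, 40, 52]` → a = [32, 91, 40, 52]
`b.append(48)` → b = [2, 2, 4, 48]
`print(a)` → prints [32, 91, 40, 52]
`print(b)` → prints [2, 2, 4, 48]

Answer:
[32, 91, 40, 52]
[2, 2, 4, 48]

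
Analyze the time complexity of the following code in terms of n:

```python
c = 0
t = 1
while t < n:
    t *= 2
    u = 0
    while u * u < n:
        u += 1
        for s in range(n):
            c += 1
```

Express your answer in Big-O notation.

Each loop level contributes: log n × √n × n. Multiplying the contributions gives O(n√n log n).

Answer: O(n√n log n)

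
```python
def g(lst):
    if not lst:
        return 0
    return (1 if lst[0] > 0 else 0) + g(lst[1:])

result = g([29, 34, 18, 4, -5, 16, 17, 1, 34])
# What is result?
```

Count of positive elements in [29, 34, 18, 4, -5, 16, 17, 1, 34] = 8

Answer: 8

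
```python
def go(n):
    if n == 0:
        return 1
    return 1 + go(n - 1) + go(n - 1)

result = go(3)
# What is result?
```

go(n) = 1 + 2·go(n-1), go(0)=1. Closed form: (1+1)·2^3 - 1 = 15.

Answer: 15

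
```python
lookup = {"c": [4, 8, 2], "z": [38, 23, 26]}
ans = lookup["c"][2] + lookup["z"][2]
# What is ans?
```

Trace:
`lookup = {"c": [4, 8, 2], "z": [38, 23, 26]}` → lookup = {'c': [4, 8, 2], 'z': [38, 23, 26]}
`ans = lookup["c"][2] + lookup["z"][2]` → ans = 28
So ans = 28

Answer: 28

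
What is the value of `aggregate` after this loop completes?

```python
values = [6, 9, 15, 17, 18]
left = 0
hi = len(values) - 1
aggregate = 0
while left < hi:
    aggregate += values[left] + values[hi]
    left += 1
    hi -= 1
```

Sum of pairs from ends
`aggregate` takes the values: 0 → 24 → 50

Answer: 50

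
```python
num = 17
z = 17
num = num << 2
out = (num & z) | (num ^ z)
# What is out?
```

Trace:
`num = 17` → num = 17
`z = 17` → z = 17
`num = num << 2` → num = 68
`out = (num & z) | (num ^ z)` → out = 85
So out = 85

Answer: 85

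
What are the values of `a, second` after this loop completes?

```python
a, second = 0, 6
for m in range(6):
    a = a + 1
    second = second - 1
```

a goes 0→6, second goes 6→0
`a, second` takes the values: (0, 6) → (1, 6) → (1, 5) → (2, 5) → (2, 4) → (3, 4) → (3, 3) → (4, 3) → (4, 2) → (5, 2) → (5, 1) → (6, 1) → (6, 0)

Answer: 6, 0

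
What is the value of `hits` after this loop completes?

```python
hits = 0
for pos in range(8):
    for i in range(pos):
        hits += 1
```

Triangle number: 0+1+2+...+7
`hits` takes the values: 0 → 1 → 2 → 3 → 4 → 5 → 6 → 7 → 8 → 9 → 10 → 11 → 12 → 13 → 14 → 15 → 16 → 17 → 18 → 19 → 20 → 21 → 22 → 23 → 24 → 25 → 26 → 27 → 28

Answer: 28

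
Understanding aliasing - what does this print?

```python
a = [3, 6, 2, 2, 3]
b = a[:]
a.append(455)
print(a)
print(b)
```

Key concept: slice [:] creates copy.
Step by step:
`a = [3, 6, 2, 2, 3]` → a = [3, 6, 2, 2, 3]
`b = a[:]` → b = [3, 6, 2, 2, 3]
`a.append(455)` → a = [3, 6, 2, 2, 3, 455]
`print(a)` → prints [3, 6, 2, 2, 3, 455]
`print(b)` → prints [3, 6, 2, 2, 3]

Answer:
[3, 6, 2, 2, 3, 455]
[3, 6, 2, 2, 3]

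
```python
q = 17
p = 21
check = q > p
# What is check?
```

Trace:
`q = 17` → q = 17
`p = 21` → p = 21
`check = q > p` → check = False
So check = False

Answer: False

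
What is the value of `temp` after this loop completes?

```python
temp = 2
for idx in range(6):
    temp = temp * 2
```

Multiply by 2, 6 times: 2 * 2^6 = 128
`temp` takes the values: 2 → 4 → 8 → 16 → 32 → 64 → 128

Answer: 128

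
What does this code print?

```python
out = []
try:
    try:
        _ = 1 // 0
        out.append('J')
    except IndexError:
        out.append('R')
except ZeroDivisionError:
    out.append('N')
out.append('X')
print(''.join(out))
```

Execution trace: 'N' (outer except ZeroDivisionError) → 'X' (after the try/except). Output: NX

Answer: NX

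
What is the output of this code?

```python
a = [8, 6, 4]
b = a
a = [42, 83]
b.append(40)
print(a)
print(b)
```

Key concept: rebinding vs mutation: a is rebound to a new list, b still points at the original.
Step by step:
`a = [8, 6, 4]` → a = [8, 6, 4]
`b = a` → b = [8, 6, 4] (same object as a)
`a = [42, 83]` → a = [42, 83]
`b.append(40)` → b = [8, 6, 4, 40]
`print(a)` → prints [42, 83]
`print(b)` → prints [8, 6, 4, 40]

Answer:
[42, 83]
[8, 6, 4, 40]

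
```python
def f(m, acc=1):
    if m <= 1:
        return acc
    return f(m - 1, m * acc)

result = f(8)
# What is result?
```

Accumulator trace (n, acc): (8, 1) -> (7, 8) -> (6, 56) -> (5, 336) -> (4, 1680) -> (3, 6720) -> (2, 20160) -> (1, 40320) -> return 40320

Answer: 40320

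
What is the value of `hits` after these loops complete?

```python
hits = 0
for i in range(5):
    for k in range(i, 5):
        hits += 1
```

Upper triangle: 5 + 4 + ... + 1
`hits` takes the values: 0 → 1 → 2 → 3 → 4 → 5 → 6 → 7 → 8 → 9 → 10 → 11 → 12 → 13 → 14 → 15

Answer: 15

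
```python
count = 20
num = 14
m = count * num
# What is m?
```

Trace:
`count = 20` → count = 20
`num = 14` → num = 14
`m = count * num` → m = 280
So m = 280

Answer: 280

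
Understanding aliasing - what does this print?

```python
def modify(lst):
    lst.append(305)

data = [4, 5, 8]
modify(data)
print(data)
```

Key concept: function modifies passed list.
Step by step:
`data = [4, 5, 8]` → data = [4, 5, 8]
`modify(data)` → data = [4, 5, 8, 305]
`print(data)` → prints [4, 5, 8, 305]

Answer: [4, 5, 8, 305]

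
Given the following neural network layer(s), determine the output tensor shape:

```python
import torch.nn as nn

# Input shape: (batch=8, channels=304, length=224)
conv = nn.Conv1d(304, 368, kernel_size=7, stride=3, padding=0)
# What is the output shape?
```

Input: (8, 304, 224) -> Output: (8, 368, 73)

Answer: (8, 368, 73)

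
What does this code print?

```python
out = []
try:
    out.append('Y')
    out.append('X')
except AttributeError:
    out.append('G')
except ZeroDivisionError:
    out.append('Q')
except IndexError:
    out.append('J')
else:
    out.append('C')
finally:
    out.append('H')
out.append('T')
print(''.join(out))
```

Execution trace: 'Y' (try body) → 'X' (try body, no exception) → 'C' (else) → 'H' (finally) → 'T' (after the try/except). Output: YXCHT

Answer: YXCHT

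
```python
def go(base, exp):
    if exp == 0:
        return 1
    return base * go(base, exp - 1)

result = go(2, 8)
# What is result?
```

go(2, 8) = 2 * 2 * 2 * 2 * 2 * 2 * 2 * 2 = 256

Answer: 256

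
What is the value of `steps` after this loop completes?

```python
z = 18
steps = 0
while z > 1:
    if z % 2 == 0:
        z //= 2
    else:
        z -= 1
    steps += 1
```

Steps to reduce 18 to 1
`steps` takes the values: 0 → 1 → 2 → 3 → 4 → 5

Answer: 5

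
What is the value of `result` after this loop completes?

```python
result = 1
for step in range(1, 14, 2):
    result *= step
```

Product of 1, 3, 5, ... up to 13
`result` takes the values: 1 → 3 → 15 → 105 → 945 → 10395 → 135135

Answer: 135135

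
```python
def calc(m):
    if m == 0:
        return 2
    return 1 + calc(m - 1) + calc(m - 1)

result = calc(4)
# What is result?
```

calc(m) = 1 + 2·calc(m-1), calc(0)=2. Closed form: (2+1)·2^4 - 1 = 47.

Answer: 47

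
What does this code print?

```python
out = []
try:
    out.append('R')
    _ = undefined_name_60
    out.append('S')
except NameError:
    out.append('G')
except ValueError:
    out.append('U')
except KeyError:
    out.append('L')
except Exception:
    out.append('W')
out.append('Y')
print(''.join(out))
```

Execution trace: 'R' (try body) → 'G' (except NameError) → 'Y' (after the try/except). Output: RGY

Answer: RGY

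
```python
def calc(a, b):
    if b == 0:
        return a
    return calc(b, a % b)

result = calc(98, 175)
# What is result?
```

calc(98, 175) -> calc(175, 98) -> calc(98, 77) -> calc(77, 21) -> calc(21, 14) -> calc(14, 7) -> calc(7, 0) -> 7

Answer: 7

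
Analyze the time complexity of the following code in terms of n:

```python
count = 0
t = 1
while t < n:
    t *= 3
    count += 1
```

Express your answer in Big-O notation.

Each loop level contributes: log n. Multiplying the contributions gives O(log n).

Answer: O(log n)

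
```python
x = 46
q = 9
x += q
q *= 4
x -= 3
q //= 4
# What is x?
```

Trace:
`x = 46` → x = 46
`q = 9` → q = 9
`x += q` → x = 55
`q *= 4` → q = 36
`x -= 3` → x = 52
`q //= 4` → q = 9
So x = 52

Answer: 52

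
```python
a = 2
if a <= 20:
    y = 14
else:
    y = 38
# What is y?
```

Trace:
`a = 2` → a = 2
`if a <= 20: ...` → a <= 20 is True → y = 14
So y = 14

Answer: 14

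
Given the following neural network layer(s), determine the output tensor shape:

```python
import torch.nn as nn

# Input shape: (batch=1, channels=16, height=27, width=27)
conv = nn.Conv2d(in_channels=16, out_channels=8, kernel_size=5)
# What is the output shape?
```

Input: (1, 16, 27, 27) -> Output: (1, 8, 23, 23)

Answer: (1, 8, 23, 23)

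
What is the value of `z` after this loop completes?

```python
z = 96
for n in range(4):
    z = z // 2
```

Halve 4 times: 96 // 2^4 = 6
`z` takes the values: 96 → 48 → 24 → 12 → 6

Answer: 6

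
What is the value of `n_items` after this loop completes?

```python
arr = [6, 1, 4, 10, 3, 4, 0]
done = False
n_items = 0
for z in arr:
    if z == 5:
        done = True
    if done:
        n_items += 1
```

Count elements after first 5 in [6, 1, 4, 10, 3, 4, 0]
`n_items` takes the values: 0

Answer: 0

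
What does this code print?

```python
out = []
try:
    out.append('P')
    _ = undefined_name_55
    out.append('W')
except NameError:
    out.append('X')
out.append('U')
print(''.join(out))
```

Execution trace: 'P' (try body) → 'X' (except NameError) → 'U' (after the try/except). Output: PXU

Answer: PXU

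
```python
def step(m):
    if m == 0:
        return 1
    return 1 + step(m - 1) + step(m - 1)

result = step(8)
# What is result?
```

step(m) = 1 + 2·step(m-1), step(0)=1. Closed form: (1+1)·2^8 - 1 = 511.

Answer: 511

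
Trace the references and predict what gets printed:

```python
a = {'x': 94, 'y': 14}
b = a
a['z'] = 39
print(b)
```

Key concept: dict aliasing.
Step by step:
`a = {'x': 94, 'y': 14}` → a = {'x': 94, 'y': 14}
`b = a` → b = {'x': 94, 'y': 14} (same object as a)
`a['z'] = 39` → a = {'x': 94, 'y': 14, 'z': 39} (same object as b); b = {'x': 94, 'y': 14, 'z': 39} (same object as a)
`print(b)` → prints {'x': 94, 'y': 14, 'z': 39}

Answer: {'x': 94, 'y': 14, 'z': 39}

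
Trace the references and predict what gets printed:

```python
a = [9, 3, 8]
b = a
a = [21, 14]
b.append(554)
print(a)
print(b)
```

Key concept: rebinding vs mutation: a is rebound to a new list, b still points at the original.
Step by step:
`a = [9, 3, 8]` → a = [9, 3, 8]
`b = a` → b = [9, 3, 8] (same object as a)
`a = [21, 14]` → a = [21, 14]
`b.append(554)` → b = [9, 3, 8, 554]
`print(a)` → prints [21, 14]
`print(b)` → prints [9, 3, 8, 554]

Answer:
[21, 14]
[9, 3, 8, 554]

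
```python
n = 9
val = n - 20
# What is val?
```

Trace:
`n = 9` → n = 9
`val = n - 20` → val = -11
So val = -11

Answer: -11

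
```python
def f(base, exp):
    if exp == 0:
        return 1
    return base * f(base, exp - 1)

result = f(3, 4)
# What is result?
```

f(3, 4) = 3 * 3 * 3 * 3 = 81

Answer: 81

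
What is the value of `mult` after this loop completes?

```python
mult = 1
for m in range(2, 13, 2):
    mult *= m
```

Product of even numbers 2 to 12
`mult` takes the values: 1 → 2 → 8 → 48 → 384 → 3840 → 46080

Answer: 46080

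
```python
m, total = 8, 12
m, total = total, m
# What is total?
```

Trace:
`m, total = 8, 12` → m = 8; total = 12
`m, total = total, m` → m = 12; total = 8
So total = 8

Answer: 8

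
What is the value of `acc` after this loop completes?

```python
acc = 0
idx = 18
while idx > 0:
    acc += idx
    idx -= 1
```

Sum 18 down to 1
`acc` takes the values: 0 → 18 → 35 → 51 → 66 → 80 → 93 → 105 → 116 → 126 → 135 → 143 → 150 → 156 → 161 → 165 → 168 → 170 → 171

Answer: 171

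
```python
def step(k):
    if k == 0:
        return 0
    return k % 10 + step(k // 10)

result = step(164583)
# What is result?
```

Sum of digits of 164583: 3 + 8 + 5 + 4 + 6 + 1 = 27

Answer: 27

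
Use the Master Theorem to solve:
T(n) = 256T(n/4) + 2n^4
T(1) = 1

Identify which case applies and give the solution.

a=256, b=4, f(n)=2n^4. log_4(256) = 4. Since c=4 = 4, Case 2 applies: T(n) = Θ(n^log_b(a) · log n) = O(n^4 log n).

Answer: O(n^4 log n) - Case 2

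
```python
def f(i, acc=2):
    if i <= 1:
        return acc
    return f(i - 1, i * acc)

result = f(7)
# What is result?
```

Accumulator trace (n, acc): (7, 2) -> (6, 14) -> (5, 84) -> (4, 420) -> (3, 1680) -> (2, 5040) -> (1, 10080) -> return 10080

Answer: 10080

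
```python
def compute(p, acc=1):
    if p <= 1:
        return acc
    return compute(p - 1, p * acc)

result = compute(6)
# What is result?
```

Accumulator trace (n, acc): (6, 1) -> (5, 6) -> (4, 30) -> (3, 120) -> (2, 360) -> (1, 720) -> return 720

Answer: 720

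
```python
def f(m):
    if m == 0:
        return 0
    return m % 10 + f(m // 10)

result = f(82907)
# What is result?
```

Sum of digits of 82907: 7 + 0 + 9 + 2 + 8 = 26

Answer: 26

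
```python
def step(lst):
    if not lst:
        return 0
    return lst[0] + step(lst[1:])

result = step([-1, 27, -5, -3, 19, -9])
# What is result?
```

(-1) + 27 + (-5) + (-3) + 19 + (-9) + 0 = 28

Answer: 28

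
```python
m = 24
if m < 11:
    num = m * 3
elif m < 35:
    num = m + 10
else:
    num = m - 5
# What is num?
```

Trace:
`m = 24` → m = 24
`if m < 11: ...` → m < 11 is False, m < 35 is True → num = 34
So num = 34

Answer: 34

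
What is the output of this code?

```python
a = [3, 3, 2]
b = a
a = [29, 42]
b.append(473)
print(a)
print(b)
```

Key concept: rebinding vs mutation: a is rebound to a new list, b still points at the original.
Step by step:
`a = [3, 3, 2]` → a = [3, 3, 2]
`b = a` → b = [3, 3, 2] (same object as a)
`a = [29, 42]` → a = [29, 42]
`b.append(473)` → b = [3, 3, 2, 473]
`print(a)` → prints [29, 42]
`print(b)` → prints [3, 3, 2, 473]

Answer:
[29, 42]
[3, 3, 2, 473]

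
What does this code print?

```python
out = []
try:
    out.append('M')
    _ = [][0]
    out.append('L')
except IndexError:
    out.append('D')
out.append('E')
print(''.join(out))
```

Execution trace: 'M' (try body) → 'D' (except IndexError) → 'E' (after the try/except). Output: MDE

Answer: MDE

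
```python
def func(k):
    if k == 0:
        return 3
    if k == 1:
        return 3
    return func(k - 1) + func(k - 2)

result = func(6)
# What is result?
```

Build up from base cases: func(0)=3, func(1)=3, func(2)=6, func(3)=9, func(4)=15, func(5)=24, func(6)=39

Answer: 39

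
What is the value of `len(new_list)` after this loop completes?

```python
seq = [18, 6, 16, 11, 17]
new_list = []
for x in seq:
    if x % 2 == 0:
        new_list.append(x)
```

Count even numbers in [18, 6, 16, 11, 17]
`new_list` takes the values: [] → [18] → [18, 6] → [18, 6, 16]
So `len(new_list)` = 3

Answer: 3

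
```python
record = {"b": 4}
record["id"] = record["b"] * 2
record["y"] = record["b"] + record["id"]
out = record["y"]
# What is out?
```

Trace:
`record = {"b": 4}` → record = {'b': 4}
`record["id"] = record["b"] * 2` → record = {'b': 4, 'id': 8}
`record["y"] = record["b"] + record["id"]` → record = {'b': 4, 'id': 8, 'y': 12}
`out = record["y"]` → out = 12
So out = 12

Answer: 12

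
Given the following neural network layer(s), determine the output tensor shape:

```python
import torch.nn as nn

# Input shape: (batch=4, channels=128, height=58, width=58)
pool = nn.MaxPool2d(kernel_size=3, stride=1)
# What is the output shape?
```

Input: (4, 128, 58, 58) -> Output: (4, 128, 56, 56)

Answer: (4, 128, 56, 56)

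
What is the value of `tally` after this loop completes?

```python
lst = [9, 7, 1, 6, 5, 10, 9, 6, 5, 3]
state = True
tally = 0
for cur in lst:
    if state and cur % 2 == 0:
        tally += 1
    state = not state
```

Count even values at even positions
`tally` takes the values: 0

Answer: 0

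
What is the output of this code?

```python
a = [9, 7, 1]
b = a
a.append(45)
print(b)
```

Key concept: basic list aliasing.
Step by step:
`a = [9, 7, 1]` → a = [9, 7, 1]
`b = a` → b = [9, 7, 1] (same object as a)
`a.append(45)` → a = [9, 7, 1, 45] (same object as b); b = [9, 7, 1, 45] (same object as a)
`print(b)` → prints [9, 7, 1, 45]

Answer: [9, 7, 1, 45]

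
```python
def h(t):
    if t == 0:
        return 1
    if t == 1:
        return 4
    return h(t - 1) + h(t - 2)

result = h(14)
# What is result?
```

Build up from base cases: h(0)=1, h(1)=4, h(2)=5, h(3)=9, h(4)=14, h(5)=23, h(6)=37, ..., h(14)=1741

Answer: 1741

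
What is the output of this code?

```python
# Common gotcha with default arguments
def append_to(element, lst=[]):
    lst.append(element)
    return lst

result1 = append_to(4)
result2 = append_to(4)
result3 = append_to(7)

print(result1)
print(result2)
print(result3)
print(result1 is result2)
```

Key concept: mutable default argument gotcha.
Step by step:
`result1 = append_to(4)` → result1 = [4]
`result2 = append_to(4)` → result1 = [4, 4] (same object as result2); result2 = [4, 4] (same object as result1)
`result3 = append_to(7)` → result1 = [4, 4, 7] (same object as result2, result3); result2 = [4, 4, 7] (same object as result1, result3); result3 = [4, 4, 7] (same object as result1, result2)
`print(result1)` → prints [4, 4, 7]
`print(result2)` → prints [4, 4, 7]
`print(result3)` → prints [4, 4, 7]
`print(result1 is result2)` → prints True

Answer:
[4, 4, 7]
[4, 4, 7]
[4, 4, 7]
True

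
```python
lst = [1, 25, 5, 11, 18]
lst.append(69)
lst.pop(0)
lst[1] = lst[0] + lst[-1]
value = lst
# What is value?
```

Trace:
`lst = [1, 25, 5, 11, 18]` → lst = [1, 25, 5, 11, 18]
`lst.append(69)` → lst = [1, 25, 5, 11, 18, 69]
`lst.pop(0)` → lst = [25, 5, 11, 18, 69]
`lst[1] = lst[0] + lst[-1]` → lst = [25, 94, 11, 18, 69]
`value = lst` → value = [25, 94, 11, 18, 69]
So value = [25, 94, 11, 18, 69]

Answer: [25, 94, 11, 18, 69]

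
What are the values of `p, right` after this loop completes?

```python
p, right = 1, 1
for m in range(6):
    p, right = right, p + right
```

Fibonacci: after 6 iterations
`p, right` takes the values: (1, 1) → (1, 2) → (2, 3) → (3, 5) → (5, 8) → (8, 13) → (13, 21)

Answer: 13, 21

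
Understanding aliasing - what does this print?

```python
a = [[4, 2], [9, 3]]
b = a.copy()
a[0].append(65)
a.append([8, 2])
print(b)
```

Key concept: shallow copy with nested lists.
Step by step:
`a = [[4, 2], [9, 3]]` → a = [[4, 2], [9, 3]]
`b = a.copy()` → b = [[4, 2], [9, 3]]
`a[0].append(65)` → a = [[4, 2, 65], [9, 3]]; b = [[4, 2, 65], [9, 3]]
`a.append([8, 2])` → a = [[4, 2, 65], [9, 3], [8, 2]]
`print(b)` → prints [[4, 2, 65], [9, 3]]

Answer: [[4, 2, 65], [9, 3]]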